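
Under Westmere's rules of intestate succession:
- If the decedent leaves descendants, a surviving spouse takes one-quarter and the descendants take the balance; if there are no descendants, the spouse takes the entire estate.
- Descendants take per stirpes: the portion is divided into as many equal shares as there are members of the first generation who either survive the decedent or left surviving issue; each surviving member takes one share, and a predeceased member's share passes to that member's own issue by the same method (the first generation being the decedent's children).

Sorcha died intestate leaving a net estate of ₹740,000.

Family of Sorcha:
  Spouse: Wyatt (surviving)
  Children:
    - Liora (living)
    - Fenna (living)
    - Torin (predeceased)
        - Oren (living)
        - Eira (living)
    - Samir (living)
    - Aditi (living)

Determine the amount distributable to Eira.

Eira receives ₹55,500.

Wyatt takes one-quarter of ₹740,000 = ₹185,000. The remaining ₹555,000 passes to the descendants.
The descendants' portion (₹555,000) is divided into 5 shares of ₹111,000: Liora, Fenna, Samir, and Aditi each take ₹111,000; Torin's ₹111,000 share passes to Torin's issue.
Torin's share (₹111,000) is divided into 2 shares of ₹55,500: Oren and Eira each take ₹55,500.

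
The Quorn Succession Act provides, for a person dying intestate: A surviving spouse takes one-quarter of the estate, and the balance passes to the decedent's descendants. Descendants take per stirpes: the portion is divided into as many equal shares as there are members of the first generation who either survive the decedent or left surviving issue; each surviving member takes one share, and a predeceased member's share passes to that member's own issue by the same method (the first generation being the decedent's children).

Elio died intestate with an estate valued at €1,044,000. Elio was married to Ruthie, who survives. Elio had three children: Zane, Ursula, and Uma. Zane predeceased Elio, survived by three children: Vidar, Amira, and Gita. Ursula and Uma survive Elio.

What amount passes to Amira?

Ruthie takes one-quarter of €1,044,000 = €261,000. The remaining €783,000 passes to the descendants.
The descendants' portion (€783,000) is divided into 3 shares of €261,000: Ursula and Uma each take €261,000; Zane's €261,000 share passes to Zane's issue.
Zane's share (€261,000) is divided into 3 shares of €87,000: Vidar, Amira, and Gita each take €87,000.

Amira receives €87,000.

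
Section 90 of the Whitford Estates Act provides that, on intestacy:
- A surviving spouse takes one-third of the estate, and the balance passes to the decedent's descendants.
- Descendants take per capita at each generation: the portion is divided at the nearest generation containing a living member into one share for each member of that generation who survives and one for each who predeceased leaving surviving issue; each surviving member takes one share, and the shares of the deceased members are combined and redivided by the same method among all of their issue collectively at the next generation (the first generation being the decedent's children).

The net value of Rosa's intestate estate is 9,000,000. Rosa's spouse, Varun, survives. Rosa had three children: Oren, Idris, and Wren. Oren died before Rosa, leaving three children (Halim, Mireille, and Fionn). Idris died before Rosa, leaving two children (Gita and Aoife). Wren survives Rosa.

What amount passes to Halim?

Varun takes one-third of 9,000,000 = 3,000,000. The remaining 6,000,000 passes to the descendants.
The descendants' portion (6,000,000) is divided at the children's generation into 3 shares of 2,000,000. Wren takes 2,000,000. The 2 shares of the deceased (Oren and Idris) are combined into a pool of 4,000,000.
That pool (4,000,000) is divided at the grandchildren's generation equally among Halim, Mireille, Fionn, Gita, and Aoife: 800,000 each.

Halim receives 800,000.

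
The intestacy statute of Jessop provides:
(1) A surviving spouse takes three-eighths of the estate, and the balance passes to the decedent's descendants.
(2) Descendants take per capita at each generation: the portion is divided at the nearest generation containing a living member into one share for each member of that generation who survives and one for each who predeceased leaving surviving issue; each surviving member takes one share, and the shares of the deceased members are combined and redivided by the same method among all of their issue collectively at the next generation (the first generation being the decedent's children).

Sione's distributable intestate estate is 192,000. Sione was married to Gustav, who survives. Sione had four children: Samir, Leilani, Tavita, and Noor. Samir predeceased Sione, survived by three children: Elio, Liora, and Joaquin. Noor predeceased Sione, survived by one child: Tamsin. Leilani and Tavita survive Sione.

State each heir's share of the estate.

Gustav: 72,000; Elio: 15,000; Liora: 15,000; Joaquin: 15,000; Leilani: 30,000; Tavita: 30,000; Tamsin: 15,000

Gustav takes three-eighths of 192,000 = 72,000. The remaining 120,000 passes to the descendants.
The descendants' portion (120,000) is divided at the children's generation into 4 shares of 30,000. Leilani and Tavita each take 30,000. The 2 shares of the deceased (Samir and Noor) are combined into a pool of 60,000.
That pool (60,000) is divided at the grandchildren's generation equally among Elio, Liora, Joaquin, and Tamsin: 15,000 each.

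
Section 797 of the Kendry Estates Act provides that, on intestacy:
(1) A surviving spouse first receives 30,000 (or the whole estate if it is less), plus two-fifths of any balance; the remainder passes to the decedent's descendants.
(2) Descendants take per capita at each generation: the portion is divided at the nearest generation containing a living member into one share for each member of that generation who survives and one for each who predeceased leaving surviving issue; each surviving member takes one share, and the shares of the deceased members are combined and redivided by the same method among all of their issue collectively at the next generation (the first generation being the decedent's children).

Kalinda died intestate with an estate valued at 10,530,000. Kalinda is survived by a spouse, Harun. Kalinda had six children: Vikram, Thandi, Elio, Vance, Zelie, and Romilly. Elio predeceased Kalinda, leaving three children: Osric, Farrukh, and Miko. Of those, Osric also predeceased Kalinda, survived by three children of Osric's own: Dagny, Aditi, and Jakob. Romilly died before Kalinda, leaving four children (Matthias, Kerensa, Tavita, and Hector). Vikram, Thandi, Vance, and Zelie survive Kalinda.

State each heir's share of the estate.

Harun: 4,230,000; Vikram: 1,050,000; Thandi: 1,050,000; Dagny: 100,000; Aditi: 100,000; Jakob: 100,000; Farrukh: 300,000; Miko: 300,000; Vance: 1,050,000; Zelie: 1,050,000; Matthias: 300,000; Kerensa: 300,000; Tavita: 300,000; Hector: 300,000

Harun first takes 30,000, leaving a balance of 10,500,000. Harun then takes two-fifths of the balance (4,200,000), for a total of 4,230,000. The remaining 6,300,000 passes to the descendants.
The descendants' portion (6,300,000) is divided at the children's generation into 6 shares of 1,050,000. Vikram, Thandi, Vance, and Zelie each take 1,050,000. The 2 shares of the deceased (Elio and Romilly) are combined into a pool of 2,100,000.
That pool (2,100,000) is divided at the grandchildren's generation into 7 shares of 300,000. Farrukh, Miko, Matthias, Kerensa, Tavita, and Hector each take 300,000. The remaining share for the deceased Osric (300,000) is carried to the next generation.
That pool (300,000) is divided at the great-grandchildren's generation equally among Dagny, Aditi, and Jakob: 100,000 each.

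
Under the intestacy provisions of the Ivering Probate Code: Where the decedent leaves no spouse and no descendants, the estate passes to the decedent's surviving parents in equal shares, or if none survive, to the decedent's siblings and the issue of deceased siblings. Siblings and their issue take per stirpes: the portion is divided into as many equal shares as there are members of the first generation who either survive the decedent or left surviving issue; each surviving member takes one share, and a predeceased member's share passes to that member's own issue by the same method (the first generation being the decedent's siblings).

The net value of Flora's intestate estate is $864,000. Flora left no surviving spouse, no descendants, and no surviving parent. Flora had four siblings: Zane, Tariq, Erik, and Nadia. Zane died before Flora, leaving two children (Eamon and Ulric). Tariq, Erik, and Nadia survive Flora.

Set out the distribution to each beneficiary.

Eamon: $108,000; Ulric: $108,000; Tariq: $216,000; Erik: $216,000; Nadia: $216,000

The entire $864,000 passes to the siblings and their issue.
That amount ($864,000) is divided into 4 shares of $216,000: Tariq, Erik, and Nadia each take $216,000; Zane's $216,000 share passes to Zane's issue.
Zane's share ($216,000) is divided into 2 shares of $108,000: Eamon and Ulric each take $108,000.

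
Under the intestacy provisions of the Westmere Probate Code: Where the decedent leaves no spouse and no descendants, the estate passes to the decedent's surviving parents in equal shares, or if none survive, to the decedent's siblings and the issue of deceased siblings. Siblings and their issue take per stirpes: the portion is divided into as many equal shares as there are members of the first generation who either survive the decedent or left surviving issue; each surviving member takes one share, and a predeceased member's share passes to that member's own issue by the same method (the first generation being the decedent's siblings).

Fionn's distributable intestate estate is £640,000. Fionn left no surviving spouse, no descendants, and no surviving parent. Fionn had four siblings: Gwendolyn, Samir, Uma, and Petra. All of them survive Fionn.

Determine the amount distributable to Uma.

The entire £640,000 passes to the siblings and their issue.
That amount (£640,000) is divided into 4 shares of £160,000: Gwendolyn, Samir, Uma, and Petra each take £160,000.

Uma receives £160,000.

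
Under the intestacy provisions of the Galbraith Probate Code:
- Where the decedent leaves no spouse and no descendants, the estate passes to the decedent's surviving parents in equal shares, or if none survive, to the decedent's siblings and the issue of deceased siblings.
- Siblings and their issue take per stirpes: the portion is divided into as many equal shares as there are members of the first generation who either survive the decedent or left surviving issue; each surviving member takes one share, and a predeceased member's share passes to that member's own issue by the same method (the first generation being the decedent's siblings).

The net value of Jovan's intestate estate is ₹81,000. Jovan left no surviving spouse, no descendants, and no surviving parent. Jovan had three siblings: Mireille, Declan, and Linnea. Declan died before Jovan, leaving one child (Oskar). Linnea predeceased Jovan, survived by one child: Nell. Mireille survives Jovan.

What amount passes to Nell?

Nell receives ₹27,000.

The entire ₹81,000 passes to the siblings and their issue.
That amount (₹81,000) is divided into 3 shares of ₹27,000: Mireille takes ₹27,000; Declan's ₹27,000 share passes to Declan's issue; Linnea's ₹27,000 share passes to Linnea's issue.
Declan's share (₹27,000) passes entirely to Oskar.
Linnea's share (₹27,000) passes entirely to Nell.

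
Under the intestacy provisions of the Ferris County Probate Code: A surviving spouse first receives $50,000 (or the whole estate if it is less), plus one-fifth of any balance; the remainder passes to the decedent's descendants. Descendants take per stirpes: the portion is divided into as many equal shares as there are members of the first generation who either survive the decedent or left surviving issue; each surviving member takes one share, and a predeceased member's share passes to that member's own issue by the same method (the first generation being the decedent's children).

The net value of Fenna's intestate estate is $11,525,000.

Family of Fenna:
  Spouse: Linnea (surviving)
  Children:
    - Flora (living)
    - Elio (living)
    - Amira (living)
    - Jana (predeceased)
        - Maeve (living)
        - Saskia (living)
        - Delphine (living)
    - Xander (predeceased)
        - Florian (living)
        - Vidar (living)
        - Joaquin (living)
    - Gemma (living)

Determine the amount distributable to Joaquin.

Joaquin receives $510,000.

Linnea first takes $50,000, leaving a balance of $11,475,000. Linnea then takes one-fifth of the balance ($2,295,000), for a total of $2,345,000. The remaining $9,180,000 passes to the descendants.
The descendants' portion ($9,180,000) is divided into 6 shares of $1,530,000: Flora, Elio, Amira, and Gemma each take $1,530,000; Jana's $1,530,000 share passes to Jana's issue; Xander's $1,530,000 share passes to Xander's issue.
Jana's share ($1,530,000) is divided into 3 shares of $510,000: Maeve, Saskia, and Delphine each take $510,000.
Xander's share ($1,530,000) is divided into 3 shares of $510,000: Florian, Vidar, and Joaquin each take $510,000.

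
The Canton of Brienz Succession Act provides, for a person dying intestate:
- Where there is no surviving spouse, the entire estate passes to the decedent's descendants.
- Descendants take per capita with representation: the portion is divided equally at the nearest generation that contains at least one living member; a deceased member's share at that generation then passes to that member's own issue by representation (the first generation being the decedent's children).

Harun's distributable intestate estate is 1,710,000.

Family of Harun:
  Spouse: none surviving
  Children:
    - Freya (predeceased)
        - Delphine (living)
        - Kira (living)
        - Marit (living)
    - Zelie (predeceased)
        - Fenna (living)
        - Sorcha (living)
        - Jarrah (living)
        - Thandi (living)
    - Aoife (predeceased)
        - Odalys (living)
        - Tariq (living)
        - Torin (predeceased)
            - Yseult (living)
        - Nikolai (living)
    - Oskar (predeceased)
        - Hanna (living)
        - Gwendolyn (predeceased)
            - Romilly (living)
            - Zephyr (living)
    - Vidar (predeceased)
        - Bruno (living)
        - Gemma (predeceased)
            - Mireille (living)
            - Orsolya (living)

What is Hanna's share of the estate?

The entire 1,710,000 passes to the descendants.
No child survives, so the initial division is made at the grandchildren's generation.
That amount (1,710,000) is divided into 15 shares of 114,000: Delphine, Kira, Marit, Fenna, Sorcha, Jarrah, Thandi, Odalys, Tariq, Nikolai, Hanna, and Bruno each take 114,000; Torin's 114,000 share passes to Torin's issue; Gwendolyn's 114,000 share passes to Gwendolyn's issue; Gemma's 114,000 share passes to Gemma's issue.
Torin's share (114,000) passes entirely to Yseult.
Gwendolyn's share (114,000) is divided into 2 shares of 57,000: Romilly and Zephyr each take 57,000.
Gemma's share (114,000) is divided into 2 shares of 57,000: Mireille and Orsolya each take 57,000.

Hanna receives 114,000.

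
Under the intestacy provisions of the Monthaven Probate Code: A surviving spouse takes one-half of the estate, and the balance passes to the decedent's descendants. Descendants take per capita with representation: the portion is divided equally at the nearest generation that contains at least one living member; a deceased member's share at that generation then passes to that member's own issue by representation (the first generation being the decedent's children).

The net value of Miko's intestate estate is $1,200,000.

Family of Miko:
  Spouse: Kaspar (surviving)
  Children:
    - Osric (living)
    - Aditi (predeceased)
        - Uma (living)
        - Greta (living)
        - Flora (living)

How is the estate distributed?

Kaspar: $600,000; Osric: $300,000; Uma: $100,000; Greta: $100,000; Flora: $100,000

Kaspar takes one-half of $1,200,000 = $600,000. The remaining $600,000 passes to the descendants.
The descendants' portion ($600,000) is divided into 2 shares of $300,000: Osric takes $300,000; Aditi's $300,000 share passes to Aditi's issue.
Aditi's share ($300,000) is divided into 3 shares of $100,000: Uma, Greta, and Flora each take $100,000.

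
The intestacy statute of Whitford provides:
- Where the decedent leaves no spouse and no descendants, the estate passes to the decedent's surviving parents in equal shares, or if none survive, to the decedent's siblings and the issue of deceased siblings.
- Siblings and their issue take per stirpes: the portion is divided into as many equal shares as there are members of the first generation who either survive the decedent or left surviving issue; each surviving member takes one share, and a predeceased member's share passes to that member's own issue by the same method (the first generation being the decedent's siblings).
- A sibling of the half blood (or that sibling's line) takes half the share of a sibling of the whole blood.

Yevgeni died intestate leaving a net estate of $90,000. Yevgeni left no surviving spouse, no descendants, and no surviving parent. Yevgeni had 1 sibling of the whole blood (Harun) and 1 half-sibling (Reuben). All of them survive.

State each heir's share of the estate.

The entire $90,000 passes to the siblings and their issue.
Counting each half-blood sibling's line as half a unit, there are 3/2 units in $90,000, so one unit is $60,000. Whole-blood lines (Harun) take $60,000 each; half-blood lines (Reuben) take $30,000 each.

Harun: $60,000; Reuben: $30,000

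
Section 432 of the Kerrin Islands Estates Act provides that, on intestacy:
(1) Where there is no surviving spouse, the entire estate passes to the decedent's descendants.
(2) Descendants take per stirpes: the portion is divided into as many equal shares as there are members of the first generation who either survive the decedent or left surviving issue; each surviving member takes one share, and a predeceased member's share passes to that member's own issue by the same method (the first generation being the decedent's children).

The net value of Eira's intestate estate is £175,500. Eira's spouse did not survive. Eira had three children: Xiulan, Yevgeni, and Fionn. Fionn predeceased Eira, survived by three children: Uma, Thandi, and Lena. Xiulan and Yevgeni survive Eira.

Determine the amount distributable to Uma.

Uma receives £19,500.

The entire £175,500 passes to the descendants.
That amount (£175,500) is divided into 3 shares of £58,500: Xiulan and Yevgeni each take £58,500; Fionn's £58,500 share passes to Fionn's issue.
Fionn's share (£58,500) is divided into 3 shares of £19,500: Uma, Thandi, and Lena each take £19,500.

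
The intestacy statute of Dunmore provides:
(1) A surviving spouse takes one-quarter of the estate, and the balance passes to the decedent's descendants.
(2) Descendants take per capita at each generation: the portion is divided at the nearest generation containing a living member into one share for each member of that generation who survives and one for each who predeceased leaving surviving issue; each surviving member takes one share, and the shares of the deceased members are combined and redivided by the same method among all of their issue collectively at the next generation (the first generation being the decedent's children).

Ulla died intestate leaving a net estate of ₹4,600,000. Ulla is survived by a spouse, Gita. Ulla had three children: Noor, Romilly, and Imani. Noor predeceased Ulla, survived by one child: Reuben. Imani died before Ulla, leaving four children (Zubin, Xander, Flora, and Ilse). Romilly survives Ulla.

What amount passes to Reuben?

Gita takes one-quarter of ₹4,600,000 = ₹1,150,000. The remaining ₹3,450,000 passes to the descendants.
The descendants' portion (₹3,450,000) is divided at the children's generation into 3 shares of ₹1,150,000. Romilly takes ₹1,150,000. The 2 shares of the deceased (Noor and Imani) are combined into a pool of ₹2,300,000.
That pool (₹2,300,000) is divided at the grandchildren's generation equally among Reuben, Zubin, Xander, Flora, and Ilse: ₹460,000 each.

Reuben receives ₹460,000.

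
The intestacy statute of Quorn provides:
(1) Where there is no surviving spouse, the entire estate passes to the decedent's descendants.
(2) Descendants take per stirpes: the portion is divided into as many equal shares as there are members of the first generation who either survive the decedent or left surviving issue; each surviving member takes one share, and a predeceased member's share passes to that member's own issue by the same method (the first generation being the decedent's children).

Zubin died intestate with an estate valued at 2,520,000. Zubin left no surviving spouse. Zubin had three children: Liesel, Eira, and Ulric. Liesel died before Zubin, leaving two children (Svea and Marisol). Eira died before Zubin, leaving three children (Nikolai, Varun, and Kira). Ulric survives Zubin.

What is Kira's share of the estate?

Kira receives 280,000.

The entire 2,520,000 passes to the descendants.
That amount (2,520,000) is divided into 3 shares of 840,000: Ulric takes 840,000; Liesel's 840,000 share passes to Liesel's issue; Eira's 840,000 share passes to Eira's issue.
Liesel's share (840,000) is divided into 2 shares of 420,000: Svea and Marisol each take 420,000.
Eira's share (840,000) is divided into 3 shares of 280,000: Nikolai, Varun, and Kira each take 280,000.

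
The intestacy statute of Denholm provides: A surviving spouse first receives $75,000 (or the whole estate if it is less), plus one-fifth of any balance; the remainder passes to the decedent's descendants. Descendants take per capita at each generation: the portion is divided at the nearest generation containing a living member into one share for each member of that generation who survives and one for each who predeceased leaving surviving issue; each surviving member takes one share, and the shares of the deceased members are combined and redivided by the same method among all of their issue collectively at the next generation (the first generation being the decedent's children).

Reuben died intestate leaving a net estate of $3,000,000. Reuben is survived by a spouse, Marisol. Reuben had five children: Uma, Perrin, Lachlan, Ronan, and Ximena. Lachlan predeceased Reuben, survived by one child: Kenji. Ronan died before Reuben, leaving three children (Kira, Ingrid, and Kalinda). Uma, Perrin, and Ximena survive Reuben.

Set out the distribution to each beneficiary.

Marisol: $660,000; Uma: $468,000; Perrin: $468,000; Kenji: $234,000; Kira: $234,000; Ingrid: $234,000; Kalinda: $234,000; Ximena: $468,000

Marisol first takes $75,000, leaving a balance of $2,925,000. Marisol then takes one-fifth of the balance ($585,000), for a total of $660,000. The remaining $2,340,000 passes to the descendants.
The descendants' portion ($2,340,000) is divided at the children's generation into 5 shares of $468,000. Uma, Perrin, and Ximena each take $468,000. The 2 shares of the deceased (Lachlan and Ronan) are combined into a pool of $936,000.
That pool ($936,000) is divided at the grandchildren's generation equally among Kenji, Kira, Ingrid, and Kalinda: $234,000 each.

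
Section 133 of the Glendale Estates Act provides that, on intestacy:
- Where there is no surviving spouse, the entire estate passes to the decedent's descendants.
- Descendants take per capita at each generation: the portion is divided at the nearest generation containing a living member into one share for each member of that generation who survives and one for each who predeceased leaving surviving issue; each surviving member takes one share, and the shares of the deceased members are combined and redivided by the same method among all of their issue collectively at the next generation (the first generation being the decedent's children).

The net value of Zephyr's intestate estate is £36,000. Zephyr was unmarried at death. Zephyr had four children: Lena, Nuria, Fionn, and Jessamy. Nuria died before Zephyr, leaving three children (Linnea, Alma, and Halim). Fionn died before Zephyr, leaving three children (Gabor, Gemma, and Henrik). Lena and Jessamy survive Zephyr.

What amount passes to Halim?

The entire £36,000 passes to the descendants.
That amount (£36,000) is divided at the children's generation into 4 shares of £9,000. Lena and Jessamy each take £9,000. The 2 shares of the deceased (Nuria and Fionn) are combined into a pool of £18,000.
That pool (£18,000) is divided at the grandchildren's generation equally among Linnea, Alma, Halim, Gabor, Gemma, and Henrik: £3,000 each.

Halim receives £3,000.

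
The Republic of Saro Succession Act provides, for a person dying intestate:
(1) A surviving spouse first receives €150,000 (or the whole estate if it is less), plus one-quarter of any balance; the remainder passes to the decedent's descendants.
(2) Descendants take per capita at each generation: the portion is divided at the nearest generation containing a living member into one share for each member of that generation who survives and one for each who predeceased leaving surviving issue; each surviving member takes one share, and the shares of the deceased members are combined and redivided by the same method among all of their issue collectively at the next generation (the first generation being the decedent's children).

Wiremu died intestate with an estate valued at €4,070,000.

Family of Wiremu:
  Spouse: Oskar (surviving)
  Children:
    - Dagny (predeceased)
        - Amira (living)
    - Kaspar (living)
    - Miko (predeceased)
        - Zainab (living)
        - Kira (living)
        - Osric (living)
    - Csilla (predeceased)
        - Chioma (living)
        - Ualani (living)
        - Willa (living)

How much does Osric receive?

Oskar first takes €150,000, leaving a balance of €3,920,000. Oskar then takes one-quarter of the balance (€980,000), for a total of €1,130,000. The remaining €2,940,000 passes to the descendants.
The descendants' portion (€2,940,000) is divided at the children's generation into 4 shares of €735,000. Kaspar takes €735,000. The 3 shares of the deceased (Dagny, Miko, and Csilla) are combined into a pool of €2,205,000.
That pool (€2,205,000) is divided at the grandchildren's generation equally among Amira, Zainab, Kira, Osric, Chioma, Ualani, and Willa: €315,000 each.

Osric receives €315,000.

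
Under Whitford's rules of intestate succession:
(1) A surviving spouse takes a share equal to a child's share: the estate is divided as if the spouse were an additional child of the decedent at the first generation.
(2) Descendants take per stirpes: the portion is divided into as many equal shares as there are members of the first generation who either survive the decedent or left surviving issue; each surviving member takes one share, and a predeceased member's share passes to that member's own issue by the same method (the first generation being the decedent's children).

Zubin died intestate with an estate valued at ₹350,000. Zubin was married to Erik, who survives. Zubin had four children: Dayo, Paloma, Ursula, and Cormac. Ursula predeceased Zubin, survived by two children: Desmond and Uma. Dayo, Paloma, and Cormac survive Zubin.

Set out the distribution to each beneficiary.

Erik: ₹70,000; Dayo: ₹70,000; Paloma: ₹70,000; Desmond: ₹35,000; Uma: ₹35,000; Cormac: ₹70,000

The spouse counts as an additional share at the children's level, so there are 5 primary shares of ₹70,000. Erik takes one such share (₹70,000).
The children's combined portion (₹280,000) is divided into 4 shares of ₹70,000: Dayo, Paloma, and Cormac each take ₹70,000; Ursula's ₹70,000 share passes to Ursula's issue.
Ursula's share (₹70,000) is divided into 2 shares of ₹35,000: Desmond and Uma each take ₹35,000.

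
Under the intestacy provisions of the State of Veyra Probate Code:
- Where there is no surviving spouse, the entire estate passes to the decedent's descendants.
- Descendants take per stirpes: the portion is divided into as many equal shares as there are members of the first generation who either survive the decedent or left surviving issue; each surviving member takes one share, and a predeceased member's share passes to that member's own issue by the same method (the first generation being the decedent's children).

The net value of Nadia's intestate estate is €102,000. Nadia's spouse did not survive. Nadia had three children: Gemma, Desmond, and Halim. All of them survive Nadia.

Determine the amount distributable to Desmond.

Desmond receives €34,000.

The entire €102,000 passes to the descendants.
That amount (€102,000) is divided into 3 shares of €34,000: Gemma, Desmond, and Halim each take €34,000.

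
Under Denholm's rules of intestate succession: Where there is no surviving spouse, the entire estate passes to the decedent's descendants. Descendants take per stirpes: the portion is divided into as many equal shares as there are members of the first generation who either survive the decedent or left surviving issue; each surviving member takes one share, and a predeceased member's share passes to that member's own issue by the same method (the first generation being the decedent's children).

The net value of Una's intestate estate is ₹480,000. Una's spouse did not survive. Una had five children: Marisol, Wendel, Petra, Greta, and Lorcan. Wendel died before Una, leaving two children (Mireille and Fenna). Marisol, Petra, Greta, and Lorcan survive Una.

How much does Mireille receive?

Mireille receives ₹48,000.

The entire ₹480,000 passes to the descendants.
That amount (₹480,000) is divided into 5 shares of ₹96,000: Marisol, Petra, Greta, and Lorcan each take ₹96,000; Wendel's ₹96,000 share passes to Wendel's issue.
Wendel's share (₹96,000) is divided into 2 shares of ₹48,000: Mireille and Fenna each take ₹48,000.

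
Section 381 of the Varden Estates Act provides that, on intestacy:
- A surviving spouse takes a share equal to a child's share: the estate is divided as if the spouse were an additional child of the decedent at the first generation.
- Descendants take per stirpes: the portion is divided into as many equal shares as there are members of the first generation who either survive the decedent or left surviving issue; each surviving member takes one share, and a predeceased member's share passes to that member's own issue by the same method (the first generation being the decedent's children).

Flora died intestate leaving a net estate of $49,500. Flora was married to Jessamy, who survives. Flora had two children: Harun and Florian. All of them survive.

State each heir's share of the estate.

The spouse counts as an additional share at the children's level, so there are 3 primary shares of $16,500. Jessamy takes one such share ($16,500).
The children's combined portion ($33,000) is divided into 2 shares of $16,500: Harun and Florian each take $16,500.

Jessamy: $16,500; Harun: $16,500; Florian: $16,500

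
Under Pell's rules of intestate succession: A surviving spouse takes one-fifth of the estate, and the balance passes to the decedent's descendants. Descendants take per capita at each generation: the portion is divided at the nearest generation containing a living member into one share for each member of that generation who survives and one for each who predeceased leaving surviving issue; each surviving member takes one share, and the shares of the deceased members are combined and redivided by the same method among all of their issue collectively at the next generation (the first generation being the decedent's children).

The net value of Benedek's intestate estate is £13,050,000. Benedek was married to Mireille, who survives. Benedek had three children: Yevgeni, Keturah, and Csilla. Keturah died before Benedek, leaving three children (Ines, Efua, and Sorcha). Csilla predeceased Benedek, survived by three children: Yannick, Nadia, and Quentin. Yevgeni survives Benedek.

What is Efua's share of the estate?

Mireille takes one-fifth of £13,050,000 = £2,610,000. The remaining £10,440,000 passes to the descendants.
The descendants' portion (£10,440,000) is divided at the children's generation into 3 shares of £3,480,000. Yevgeni takes £3,480,000. The 2 shares of the deceased (Keturah and Csilla) are combined into a pool of £6,960,000.
That pool (£6,960,000) is divided at the grandchildren's generation equally among Ines, Efua, Sorcha, Yannick, Nadia, and Quentin: £1,160,000 each.

Efua receives £1,160,000.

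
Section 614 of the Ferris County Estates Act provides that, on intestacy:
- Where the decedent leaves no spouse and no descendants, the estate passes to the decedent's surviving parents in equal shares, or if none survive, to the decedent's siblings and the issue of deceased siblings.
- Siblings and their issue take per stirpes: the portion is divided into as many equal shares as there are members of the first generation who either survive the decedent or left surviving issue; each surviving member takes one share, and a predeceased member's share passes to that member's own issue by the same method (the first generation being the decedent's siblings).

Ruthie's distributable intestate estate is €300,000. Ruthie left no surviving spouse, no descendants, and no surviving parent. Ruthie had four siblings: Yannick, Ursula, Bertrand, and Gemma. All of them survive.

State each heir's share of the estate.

The entire €300,000 passes to the siblings and their issue.
That amount (€300,000) is divided into 4 shares of €75,000: Yannick, Ursula, Bertrand, and Gemma each take €75,000.

Yannick: €75,000; Ursula: €75,000; Bertrand: €75,000; Gemma: €75,000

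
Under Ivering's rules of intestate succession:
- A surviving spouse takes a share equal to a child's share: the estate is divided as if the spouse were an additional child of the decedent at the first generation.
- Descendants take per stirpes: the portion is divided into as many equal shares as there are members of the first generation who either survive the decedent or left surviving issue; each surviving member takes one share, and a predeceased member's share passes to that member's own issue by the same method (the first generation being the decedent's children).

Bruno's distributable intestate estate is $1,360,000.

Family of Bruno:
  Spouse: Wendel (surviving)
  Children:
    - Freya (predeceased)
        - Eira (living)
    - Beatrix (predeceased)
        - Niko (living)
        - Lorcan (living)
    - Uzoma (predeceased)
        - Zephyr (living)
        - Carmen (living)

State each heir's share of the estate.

The spouse counts as an additional share at the children's level, so there are 4 primary shares of $340,000. Wendel takes one such share ($340,000).
The children's combined portion ($1,020,000) is divided into 3 shares of $340,000: Freya's $340,000 share passes to Freya's issue; Beatrix's $340,000 share passes to Beatrix's issue; Uzoma's $340,000 share passes to Uzoma's issue.
Freya's share ($340,000) passes entirely to Eira.
Beatrix's share ($340,000) is divided into 2 shares of $170,000: Niko and Lorcan each take $170,000.
Uzoma's share ($340,000) is divided into 2 shares of $170,000: Zephyr and Carmen each take $170,000.

Wendel: $340,000; Eira: $340,000; Niko: $170,000; Lorcan: $170,000; Zephyr: $170,000; Carmen: $170,000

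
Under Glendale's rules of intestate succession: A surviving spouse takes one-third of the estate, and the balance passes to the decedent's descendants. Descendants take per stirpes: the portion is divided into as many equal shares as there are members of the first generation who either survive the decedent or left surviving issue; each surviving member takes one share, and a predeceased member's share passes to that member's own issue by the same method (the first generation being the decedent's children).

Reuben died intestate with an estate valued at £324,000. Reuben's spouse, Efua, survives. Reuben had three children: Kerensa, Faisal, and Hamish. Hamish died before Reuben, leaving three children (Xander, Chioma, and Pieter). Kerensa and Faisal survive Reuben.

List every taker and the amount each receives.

Efua: £108,000; Kerensa: £72,000; Faisal: £72,000; Xander: £24,000; Chioma: £24,000; Pieter: £24,000

Efua takes one-third of £324,000 = £108,000. The remaining £216,000 passes to the descendants.
The descendants' portion (£216,000) is divided into 3 shares of £72,000: Kerensa and Faisal each take £72,000; Hamish's £72,000 share passes to Hamish's issue.
Hamish's share (£72,000) is divided into 3 shares of £24,000: Xander, Chioma, and Pieter each take £24,000.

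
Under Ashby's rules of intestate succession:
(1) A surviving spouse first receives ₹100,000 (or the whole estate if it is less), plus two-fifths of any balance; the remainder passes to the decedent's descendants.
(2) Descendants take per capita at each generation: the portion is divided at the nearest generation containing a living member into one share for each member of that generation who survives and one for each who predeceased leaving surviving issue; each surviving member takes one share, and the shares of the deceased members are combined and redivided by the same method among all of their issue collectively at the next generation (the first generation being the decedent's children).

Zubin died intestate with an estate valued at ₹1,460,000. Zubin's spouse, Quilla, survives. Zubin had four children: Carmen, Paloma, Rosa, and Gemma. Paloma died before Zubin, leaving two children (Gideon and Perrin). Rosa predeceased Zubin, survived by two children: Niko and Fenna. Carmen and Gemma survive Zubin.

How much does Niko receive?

Quilla first takes ₹100,000, leaving a balance of ₹1,360,000. Quilla then takes two-fifths of the balance (₹544,000), for a total of ₹644,000. The remaining ₹816,000 passes to the descendants.
The descendants' portion (₹816,000) is divided at the children's generation into 4 shares of ₹204,000. Carmen and Gemma each take ₹204,000. The 2 shares of the deceased (Paloma and Rosa) are combined into a pool of ₹408,000.
That pool (₹408,000) is divided at the grandchildren's generation equally among Gideon, Perrin, Niko, and Fenna: ₹102,000 each.

Niko receives ₹102,000.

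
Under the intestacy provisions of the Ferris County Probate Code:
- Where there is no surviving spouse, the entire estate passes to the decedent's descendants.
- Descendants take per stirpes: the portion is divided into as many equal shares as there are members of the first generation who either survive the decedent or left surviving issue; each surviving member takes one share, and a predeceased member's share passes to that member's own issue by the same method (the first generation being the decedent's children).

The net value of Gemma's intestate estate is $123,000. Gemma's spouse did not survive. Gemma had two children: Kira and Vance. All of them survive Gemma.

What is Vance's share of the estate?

Vance receives $61,500.

The entire $123,000 passes to the descendants.
That amount ($123,000) is divided into 2 shares of $61,500: Kira and Vance each take $61,500.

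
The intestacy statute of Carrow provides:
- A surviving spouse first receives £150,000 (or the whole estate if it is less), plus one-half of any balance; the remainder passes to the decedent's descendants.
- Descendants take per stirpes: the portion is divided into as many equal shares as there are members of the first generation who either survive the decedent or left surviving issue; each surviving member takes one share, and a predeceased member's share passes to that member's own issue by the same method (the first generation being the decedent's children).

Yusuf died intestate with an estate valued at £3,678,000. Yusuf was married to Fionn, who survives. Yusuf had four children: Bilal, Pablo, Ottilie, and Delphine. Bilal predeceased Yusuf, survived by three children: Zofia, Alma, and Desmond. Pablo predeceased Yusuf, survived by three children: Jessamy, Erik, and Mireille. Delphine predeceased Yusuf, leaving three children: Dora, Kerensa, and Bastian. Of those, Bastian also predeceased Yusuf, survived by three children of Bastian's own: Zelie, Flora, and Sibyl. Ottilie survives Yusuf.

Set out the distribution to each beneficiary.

Fionn: £1,914,000; Zofia: £147,000; Alma: £147,000; Desmond: £147,000; Jessamy: £147,000; Erik: £147,000; Mireille: £147,000; Ottilie: £441,000; Dora: £147,000; Kerensa: £147,000; Zelie: £49,000; Flora: £49,000; Sibyl: £49,000

Fionn first takes £150,000, leaving a balance of £3,528,000. Fionn then takes one-half of the balance (£1,764,000), for a total of £1,914,000. The remaining £1,764,000 passes to the descendants.
The descendants' portion (£1,764,000) is divided into 4 shares of £441,000: Ottilie takes £441,000; Bilal's £441,000 share passes to Bilal's issue; Pablo's £441,000 share passes to Pablo's issue; Delphine's £441,000 share passes to Delphine's issue.
Bilal's share (£441,000) is divided into 3 shares of £147,000: Zofia, Alma, and Desmond each take £147,000.
Pablo's share (£441,000) is divided into 3 shares of £147,000: Jessamy, Erik, and Mireille each take £147,000.
Delphine's share (£441,000) is divided into 3 shares of £147,000: Dora and Kerensa each take £147,000; Bastian's £147,000 share passes to Bastian's issue.
Bastian's share (£147,000) is divided into 3 shares of £49,000: Zelie, Flora, and Sibyl each take £49,000.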